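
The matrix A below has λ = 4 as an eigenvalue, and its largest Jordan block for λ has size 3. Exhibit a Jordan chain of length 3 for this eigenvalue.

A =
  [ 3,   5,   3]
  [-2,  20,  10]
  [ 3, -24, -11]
A Jordan chain for λ = 4 of length 3:
v_1 = (3, 6, -9)ᵀ
v_2 = (5, 16, -24)ᵀ
v_3 = (0, 1, 0)ᵀ

Let N = A − (4)·I. We want v_3 with N^3 v_3 = 0 but N^2 v_3 ≠ 0; then v_{j-1} := N · v_j for j = 3, …, 2.

Pick v_3 = (0, 1, 0)ᵀ.
Then v_2 = N · v_3 = (5, 16, -24)ᵀ.
Then v_1 = N · v_2 = (3, 6, -9)ᵀ.

Sanity check: (A − (4)·I) v_1 = (0, 0, 0)ᵀ = 0. ✓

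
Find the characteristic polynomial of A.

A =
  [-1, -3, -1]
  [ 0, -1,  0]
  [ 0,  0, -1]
x^3 + 3*x^2 + 3*x + 1

Expanding det(x·I − A) (e.g. by cofactor expansion or by noting that A is similar to its Jordan form J, which has the same characteristic polynomial as A) gives
  χ_A(x) = x^3 + 3*x^2 + 3*x + 1
which factors as (x + 1)^3. The eigenvalues (with algebraic multiplicities) are λ = -1 with multiplicity 3.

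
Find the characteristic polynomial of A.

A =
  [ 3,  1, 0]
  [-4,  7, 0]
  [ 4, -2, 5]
x^3 - 15*x^2 + 75*x - 125

Expanding det(x·I − A) (e.g. by cofactor expansion or by noting that A is similar to its Jordan form J, which has the same characteristic polynomial as A) gives
  χ_A(x) = x^3 - 15*x^2 + 75*x - 125
which factors as (x - 5)^3. The eigenvalues (with algebraic multiplicities) are λ = 5 with multiplicity 3.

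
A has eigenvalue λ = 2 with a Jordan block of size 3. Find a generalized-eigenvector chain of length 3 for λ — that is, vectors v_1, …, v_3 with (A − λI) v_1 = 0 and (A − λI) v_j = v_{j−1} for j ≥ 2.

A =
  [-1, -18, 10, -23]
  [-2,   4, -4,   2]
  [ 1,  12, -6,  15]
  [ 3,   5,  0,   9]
A Jordan chain for λ = 2 of length 3:
v_1 = (-5, 10, 5, -5)ᵀ
v_2 = (-24, -2, 14, 11)ᵀ
v_3 = (2, 1, 0, 0)ᵀ

Let N = A − (2)·I. We want v_3 with N^3 v_3 = 0 but N^2 v_3 ≠ 0; then v_{j-1} := N · v_j for j = 3, …, 2.

Pick v_3 = (2, 1, 0, 0)ᵀ.
Then v_2 = N · v_3 = (-24, -2, 14, 11)ᵀ.
Then v_1 = N · v_2 = (-5, 10, 5, -5)ᵀ.

Sanity check: (A − (2)·I) v_1 = (0, 0, 0, 0)ᵀ = 0. ✓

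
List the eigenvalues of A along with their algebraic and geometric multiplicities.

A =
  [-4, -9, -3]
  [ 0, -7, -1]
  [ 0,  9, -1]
λ = -4: alg = 3, geom = 2

Step 1 — factor the characteristic polynomial to read off the algebraic multiplicities:
  χ_A(x) = (x + 4)^3

Step 2 — compute geometric multiplicities via the rank-nullity identity g(λ) = n − rank(A − λI):
  rank(A − (-4)·I) = 1, so dim ker(A − (-4)·I) = n − 1 = 2

Summary:
  λ = -4: algebraic multiplicity = 3, geometric multiplicity = 2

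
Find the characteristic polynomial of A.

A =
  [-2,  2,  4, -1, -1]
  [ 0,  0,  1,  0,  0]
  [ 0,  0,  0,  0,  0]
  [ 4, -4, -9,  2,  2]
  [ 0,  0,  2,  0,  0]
x^5

Expanding det(x·I − A) (e.g. by cofactor expansion or by noting that A is similar to its Jordan form J, which has the same characteristic polynomial as A) gives
  χ_A(x) = x^5
which factors as x^5. The eigenvalues (with algebraic multiplicities) are λ = 0 with multiplicity 5.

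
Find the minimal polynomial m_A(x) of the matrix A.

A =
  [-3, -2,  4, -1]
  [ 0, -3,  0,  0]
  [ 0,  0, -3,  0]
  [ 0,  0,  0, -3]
x^2 + 6*x + 9

The characteristic polynomial is χ_A(x) = (x + 3)^4, so the eigenvalues are known. The minimal polynomial is
  m_A(x) = Π_λ (x − λ)^{k_λ}
where k_λ is the size of the *largest* Jordan block for λ (equivalently, the smallest k with (A − λI)^k v = 0 for every generalised eigenvector v of λ).

  λ = -3: largest Jordan block has size 2, contributing (x + 3)^2

So m_A(x) = (x + 3)^2 = x^2 + 6*x + 9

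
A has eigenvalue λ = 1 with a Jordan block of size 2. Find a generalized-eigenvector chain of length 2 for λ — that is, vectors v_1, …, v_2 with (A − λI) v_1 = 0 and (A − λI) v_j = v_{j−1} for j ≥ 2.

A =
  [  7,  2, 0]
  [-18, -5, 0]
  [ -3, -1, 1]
A Jordan chain for λ = 1 of length 2:
v_1 = (6, -18, -3)ᵀ
v_2 = (1, 0, 0)ᵀ

Let N = A − (1)·I. We want v_2 with N^2 v_2 = 0 but N^1 v_2 ≠ 0; then v_{j-1} := N · v_j for j = 2, …, 2.

Pick v_2 = (1, 0, 0)ᵀ.
Then v_1 = N · v_2 = (6, -18, -3)ᵀ.

Sanity check: (A − (1)·I) v_1 = (0, 0, 0)ᵀ = 0. ✓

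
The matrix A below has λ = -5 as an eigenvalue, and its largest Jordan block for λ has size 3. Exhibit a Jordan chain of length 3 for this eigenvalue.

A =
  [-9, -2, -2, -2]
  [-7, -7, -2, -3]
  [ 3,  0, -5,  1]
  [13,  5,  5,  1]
A Jordan chain for λ = -5 of length 3:
v_1 = (-2, -3, 1, 6)ᵀ
v_2 = (-4, -7, 3, 13)ᵀ
v_3 = (1, 0, 0, 0)ᵀ

Let N = A − (-5)·I. We want v_3 with N^3 v_3 = 0 but N^2 v_3 ≠ 0; then v_{j-1} := N · v_j for j = 3, …, 2.

Pick v_3 = (1, 0, 0, 0)ᵀ.
Then v_2 = N · v_3 = (-4, -7, 3, 13)ᵀ.
Then v_1 = N · v_2 = (-2, -3, 1, 6)ᵀ.

Sanity check: (A − (-5)·I) v_1 = (0, 0, 0, 0)ᵀ = 0. ✓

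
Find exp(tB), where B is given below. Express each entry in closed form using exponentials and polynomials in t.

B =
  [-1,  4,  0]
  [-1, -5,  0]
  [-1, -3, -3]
e^{tB} =
  [2*t*exp(-3*t) + exp(-3*t), 4*t*exp(-3*t), 0]
  [-t*exp(-3*t), -2*t*exp(-3*t) + exp(-3*t), 0]
  [t^2*exp(-3*t)/2 - t*exp(-3*t), t^2*exp(-3*t) - 3*t*exp(-3*t), exp(-3*t)]

Strategy: write B = P · J · P⁻¹ where J is a Jordan canonical form, so e^{tB} = P · e^{tJ} · P⁻¹, and e^{tJ} can be computed block-by-block.

B has Jordan form
J =
  [-3,  1,  0]
  [ 0, -3,  1]
  [ 0,  0, -3]
(up to reordering of blocks).

Per-block formulas:
  For a 3×3 Jordan block J_3(-3): exp(t · J_3(-3)) = e^(-3t)·(I + t·N + (t^2/2)·N^2), where N is the 3×3 nilpotent shift.

After assembling e^{tJ} and conjugating by P, we get:

e^{tB} =
  [2*t*exp(-3*t) + exp(-3*t), 4*t*exp(-3*t), 0]
  [-t*exp(-3*t), -2*t*exp(-3*t) + exp(-3*t), 0]
  [t^2*exp(-3*t)/2 - t*exp(-3*t), t^2*exp(-3*t) - 3*t*exp(-3*t), exp(-3*t)]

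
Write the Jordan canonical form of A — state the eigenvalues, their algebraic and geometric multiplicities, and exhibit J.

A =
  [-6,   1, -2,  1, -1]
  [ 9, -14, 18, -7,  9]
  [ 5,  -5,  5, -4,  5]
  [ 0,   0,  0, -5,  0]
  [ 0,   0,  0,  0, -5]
J_2(-5) ⊕ J_2(-5) ⊕ J_1(-5)

The characteristic polynomial is
  det(x·I − A) = x^5 + 25*x^4 + 250*x^3 + 1250*x^2 + 3125*x + 3125 = (x + 5)^5

Eigenvalues and multiplicities (the geometric multiplicity of λ is n − rank(A − λI), which equals the number of Jordan blocks for λ):
  λ = -5: algebraic multiplicity = 5, geometric multiplicity = 3

Determining the block sizes for each eigenvalue:
  λ = -5: with am = 5 and gm = 3, the partition is not yet determined (e.g. several partitions of 5 into 3 parts exist). Let N = A − (-5)·I. Computing rank(N^1) = 2, rank(N^2) = 0; the number of blocks of size ≥ j is rank(N^{j−1}) − rank(N^j), giving [3, 2]. So we have 2 block(s) of size 2, 1 block(s) of size 1 → block sizes [2, 2, 1]

Assembling the blocks gives a Jordan form
J =
  [-5,  1,  0,  0,  0]
  [ 0, -5,  0,  0,  0]
  [ 0,  0, -5,  1,  0]
  [ 0,  0,  0, -5,  0]
  [ 0,  0,  0,  0, -5]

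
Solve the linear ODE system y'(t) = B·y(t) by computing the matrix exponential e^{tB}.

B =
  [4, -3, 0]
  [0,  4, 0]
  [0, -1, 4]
e^{tB} =
  [exp(4*t), -3*t*exp(4*t), 0]
  [0, exp(4*t), 0]
  [0, -t*exp(4*t), exp(4*t)]

Strategy: write B = P · J · P⁻¹ where J is a Jordan canonical form, so e^{tB} = P · e^{tJ} · P⁻¹, and e^{tJ} can be computed block-by-block.

B has Jordan form
J =
  [4, 1, 0]
  [0, 4, 0]
  [0, 0, 4]
(up to reordering of blocks).

Per-block formulas:
  For a 2×2 Jordan block J_2(4): exp(t · J_2(4)) = e^(4t)·(I + t·N), where N is the 2×2 nilpotent shift.
  For a 1×1 block at λ = 4: exp(t · [4]) = [e^(4t)].

After assembling e^{tJ} and conjugating by P, we get:

e^{tB} =
  [exp(4*t), -3*t*exp(4*t), 0]
  [0, exp(4*t), 0]
  [0, -t*exp(4*t), exp(4*t)]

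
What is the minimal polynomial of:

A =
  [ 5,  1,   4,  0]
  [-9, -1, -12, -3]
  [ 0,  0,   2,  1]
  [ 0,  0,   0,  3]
x^3 - 7*x^2 + 16*x - 12

The characteristic polynomial is χ_A(x) = (x - 3)*(x - 2)^3, so the eigenvalues are known. The minimal polynomial is
  m_A(x) = Π_λ (x − λ)^{k_λ}
where k_λ is the size of the *largest* Jordan block for λ (equivalently, the smallest k with (A − λI)^k v = 0 for every generalised eigenvector v of λ).

  λ = 2: largest Jordan block has size 2, contributing (x − 2)^2
  λ = 3: largest Jordan block has size 1, contributing (x − 3)

So m_A(x) = (x - 3)*(x - 2)^2 = x^3 - 7*x^2 + 16*x - 12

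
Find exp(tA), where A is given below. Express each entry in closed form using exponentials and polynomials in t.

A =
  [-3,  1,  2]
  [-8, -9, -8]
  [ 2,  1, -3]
e^{tA} =
  [2*t*exp(-5*t) + exp(-5*t), t*exp(-5*t), 2*t*exp(-5*t)]
  [-8*t*exp(-5*t), -4*t*exp(-5*t) + exp(-5*t), -8*t*exp(-5*t)]
  [2*t*exp(-5*t), t*exp(-5*t), 2*t*exp(-5*t) + exp(-5*t)]

Strategy: write A = P · J · P⁻¹ where J is a Jordan canonical form, so e^{tA} = P · e^{tJ} · P⁻¹, and e^{tJ} can be computed block-by-block.

A has Jordan form
J =
  [-5,  1,  0]
  [ 0, -5,  0]
  [ 0,  0, -5]
(up to reordering of blocks).

Per-block formulas:
  For a 2×2 Jordan block J_2(-5): exp(t · J_2(-5)) = e^(-5t)·(I + t·N), where N is the 2×2 nilpotent shift.
  For a 1×1 block at λ = -5: exp(t · [-5]) = [e^(-5t)].

After assembling e^{tJ} and conjugating by P, we get:

e^{tA} =
  [2*t*exp(-5*t) + exp(-5*t), t*exp(-5*t), 2*t*exp(-5*t)]
  [-8*t*exp(-5*t), -4*t*exp(-5*t) + exp(-5*t), -8*t*exp(-5*t)]
  [2*t*exp(-5*t), t*exp(-5*t), 2*t*exp(-5*t) + exp(-5*t)]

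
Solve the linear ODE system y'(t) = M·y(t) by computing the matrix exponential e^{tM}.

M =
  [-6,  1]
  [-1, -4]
e^{tM} =
  [-t*exp(-5*t) + exp(-5*t), t*exp(-5*t)]
  [-t*exp(-5*t), t*exp(-5*t) + exp(-5*t)]

Strategy: write M = P · J · P⁻¹ where J is a Jordan canonical form, so e^{tM} = P · e^{tJ} · P⁻¹, and e^{tJ} can be computed block-by-block.

M has Jordan form
J =
  [-5,  1]
  [ 0, -5]
(up to reordering of blocks).

Per-block formulas:
  For a 2×2 Jordan block J_2(-5): exp(t · J_2(-5)) = e^(-5t)·(I + t·N), where N is the 2×2 nilpotent shift.

After assembling e^{tJ} and conjugating by P, we get:

e^{tM} =
  [-t*exp(-5*t) + exp(-5*t), t*exp(-5*t)]
  [-t*exp(-5*t), t*exp(-5*t) + exp(-5*t)]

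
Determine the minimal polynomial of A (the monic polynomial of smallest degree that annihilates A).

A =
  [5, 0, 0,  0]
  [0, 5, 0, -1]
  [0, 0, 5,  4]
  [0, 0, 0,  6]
x^2 - 11*x + 30

The characteristic polynomial is χ_A(x) = (x - 6)*(x - 5)^3, so the eigenvalues are known. The minimal polynomial is
  m_A(x) = Π_λ (x − λ)^{k_λ}
where k_λ is the size of the *largest* Jordan block for λ (equivalently, the smallest k with (A − λI)^k v = 0 for every generalised eigenvector v of λ).

  λ = 5: largest Jordan block has size 1, contributing (x − 5)
  λ = 6: largest Jordan block has size 1, contributing (x − 6)

So m_A(x) = (x - 6)*(x - 5) = x^2 - 11*x + 30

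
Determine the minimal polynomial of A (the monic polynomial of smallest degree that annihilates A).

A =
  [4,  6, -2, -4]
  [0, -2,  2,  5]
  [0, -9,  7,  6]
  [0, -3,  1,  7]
x^3 - 12*x^2 + 48*x - 64

The characteristic polynomial is χ_A(x) = (x - 4)^4, so the eigenvalues are known. The minimal polynomial is
  m_A(x) = Π_λ (x − λ)^{k_λ}
where k_λ is the size of the *largest* Jordan block for λ (equivalently, the smallest k with (A − λI)^k v = 0 for every generalised eigenvector v of λ).

  λ = 4: largest Jordan block has size 3, contributing (x − 4)^3

So m_A(x) = (x - 4)^3 = x^3 - 12*x^2 + 48*x - 64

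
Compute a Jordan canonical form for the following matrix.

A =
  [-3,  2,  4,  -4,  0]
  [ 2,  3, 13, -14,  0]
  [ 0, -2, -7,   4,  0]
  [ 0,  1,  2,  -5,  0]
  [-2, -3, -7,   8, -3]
J_3(-3) ⊕ J_1(-3) ⊕ J_1(-3)

The characteristic polynomial is
  det(x·I − A) = x^5 + 15*x^4 + 90*x^3 + 270*x^2 + 405*x + 243 = (x + 3)^5

Eigenvalues and multiplicities (the geometric multiplicity of λ is n − rank(A − λI), which equals the number of Jordan blocks for λ):
  λ = -3: algebraic multiplicity = 5, geometric multiplicity = 3

Determining the block sizes for each eigenvalue:
  λ = -3: with am = 5 and gm = 3, the partition is not yet determined (e.g. several partitions of 5 into 3 parts exist). Let N = A − (-3)·I. Computing rank(N^1) = 2, rank(N^2) = 1, rank(N^3) = 0; the number of blocks of size ≥ j is rank(N^{j−1}) − rank(N^j), giving [3, 1, 1]. So we have 1 block(s) of size 3, 2 block(s) of size 1 → block sizes [3, 1, 1]

Assembling the blocks gives a Jordan form
J =
  [-3,  1,  0,  0,  0]
  [ 0, -3,  1,  0,  0]
  [ 0,  0, -3,  0,  0]
  [ 0,  0,  0, -3,  0]
  [ 0,  0,  0,  0, -3]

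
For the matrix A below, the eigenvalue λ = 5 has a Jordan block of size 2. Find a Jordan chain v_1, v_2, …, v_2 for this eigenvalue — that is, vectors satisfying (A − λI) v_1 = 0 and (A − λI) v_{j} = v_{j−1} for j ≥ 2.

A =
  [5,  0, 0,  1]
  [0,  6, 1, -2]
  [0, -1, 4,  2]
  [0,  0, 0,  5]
A Jordan chain for λ = 5 of length 2:
v_1 = (0, 1, -1, 0)ᵀ
v_2 = (0, 1, 0, 0)ᵀ

Let N = A − (5)·I. We want v_2 with N^2 v_2 = 0 but N^1 v_2 ≠ 0; then v_{j-1} := N · v_j for j = 2, …, 2.

Pick v_2 = (0, 1, 0, 0)ᵀ.
Then v_1 = N · v_2 = (0, 1, -1, 0)ᵀ.

Sanity check: (A − (5)·I) v_1 = (0, 0, 0, 0)ᵀ = 0. ✓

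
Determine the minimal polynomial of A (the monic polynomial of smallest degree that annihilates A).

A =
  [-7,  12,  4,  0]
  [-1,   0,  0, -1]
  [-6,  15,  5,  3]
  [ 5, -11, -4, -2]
x^2 + 2*x + 1

The characteristic polynomial is χ_A(x) = (x + 1)^4, so the eigenvalues are known. The minimal polynomial is
  m_A(x) = Π_λ (x − λ)^{k_λ}
where k_λ is the size of the *largest* Jordan block for λ (equivalently, the smallest k with (A − λI)^k v = 0 for every generalised eigenvector v of λ).

  λ = -1: largest Jordan block has size 2, contributing (x + 1)^2

So m_A(x) = (x + 1)^2 = x^2 + 2*x + 1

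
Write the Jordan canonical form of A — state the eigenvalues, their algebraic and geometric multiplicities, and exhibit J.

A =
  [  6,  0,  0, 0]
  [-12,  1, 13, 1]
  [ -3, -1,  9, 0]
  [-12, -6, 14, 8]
J_3(6) ⊕ J_1(6)

The characteristic polynomial is
  det(x·I − A) = x^4 - 24*x^3 + 216*x^2 - 864*x + 1296 = (x - 6)^4

Eigenvalues and multiplicities (the geometric multiplicity of λ is n − rank(A − λI), which equals the number of Jordan blocks for λ):
  λ = 6: algebraic multiplicity = 4, geometric multiplicity = 2

Determining the block sizes for each eigenvalue:
  λ = 6: with am = 4 and gm = 2, the partition is not yet determined (e.g. several partitions of 4 into 2 parts exist). Let N = A − (6)·I. Computing rank(N^1) = 2, rank(N^2) = 1, rank(N^3) = 0; the number of blocks of size ≥ j is rank(N^{j−1}) − rank(N^j), giving [2, 1, 1]. So we have 1 block(s) of size 3, 1 block(s) of size 1 → block sizes [3, 1]

Assembling the blocks gives a Jordan form
J =
  [6, 1, 0, 0]
  [0, 6, 1, 0]
  [0, 0, 6, 0]
  [0, 0, 0, 6]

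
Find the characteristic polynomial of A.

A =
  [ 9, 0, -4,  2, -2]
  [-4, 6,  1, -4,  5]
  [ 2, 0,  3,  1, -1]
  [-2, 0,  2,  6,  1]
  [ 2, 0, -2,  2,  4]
x^5 - 28*x^4 + 313*x^3 - 1746*x^2 + 4860*x - 5400

Expanding det(x·I − A) (e.g. by cofactor expansion or by noting that A is similar to its Jordan form J, which has the same characteristic polynomial as A) gives
  χ_A(x) = x^5 - 28*x^4 + 313*x^3 - 1746*x^2 + 4860*x - 5400
which factors as (x - 6)^3*(x - 5)^2. The eigenvalues (with algebraic multiplicities) are λ = 5 with multiplicity 2, λ = 6 with multiplicity 3.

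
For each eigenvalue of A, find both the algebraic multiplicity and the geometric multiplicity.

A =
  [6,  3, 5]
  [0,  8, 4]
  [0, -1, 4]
λ = 6: alg = 3, geom = 1

Step 1 — factor the characteristic polynomial to read off the algebraic multiplicities:
  χ_A(x) = (x - 6)^3

Step 2 — compute geometric multiplicities via the rank-nullity identity g(λ) = n − rank(A − λI):
  rank(A − (6)·I) = 2, so dim ker(A − (6)·I) = n − 2 = 1

Summary:
  λ = 6: algebraic multiplicity = 3, geometric multiplicity = 1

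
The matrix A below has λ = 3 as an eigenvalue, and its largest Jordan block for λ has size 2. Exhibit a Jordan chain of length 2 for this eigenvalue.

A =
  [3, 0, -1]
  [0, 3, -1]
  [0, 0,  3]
A Jordan chain for λ = 3 of length 2:
v_1 = (-1, -1, 0)ᵀ
v_2 = (0, 0, 1)ᵀ

Let N = A − (3)·I. We want v_2 with N^2 v_2 = 0 but N^1 v_2 ≠ 0; then v_{j-1} := N · v_j for j = 2, …, 2.

Pick v_2 = (0, 0, 1)ᵀ.
Then v_1 = N · v_2 = (-1, -1, 0)ᵀ.

Sanity check: (A − (3)·I) v_1 = (0, 0, 0)ᵀ = 0. ✓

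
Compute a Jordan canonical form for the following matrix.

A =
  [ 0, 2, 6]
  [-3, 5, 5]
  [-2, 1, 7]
J_3(4)

The characteristic polynomial is
  det(x·I − A) = x^3 - 12*x^2 + 48*x - 64 = (x - 4)^3

Eigenvalues and multiplicities (the geometric multiplicity of λ is n − rank(A − λI), which equals the number of Jordan blocks for λ):
  λ = 4: algebraic multiplicity = 3, geometric multiplicity = 1

Determining the block sizes for each eigenvalue:
  λ = 4: one block (gm = 1), so the single block has size am = 3 → block sizes [3]

Assembling the blocks gives a Jordan form
J =
  [4, 1, 0]
  [0, 4, 1]
  [0, 0, 4]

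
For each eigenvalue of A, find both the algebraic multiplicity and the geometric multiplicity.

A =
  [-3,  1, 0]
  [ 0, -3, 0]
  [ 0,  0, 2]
λ = -3: alg = 2, geom = 1; λ = 2: alg = 1, geom = 1

Step 1 — factor the characteristic polynomial to read off the algebraic multiplicities:
  χ_A(x) = (x - 2)*(x + 3)^2

Step 2 — compute geometric multiplicities via the rank-nullity identity g(λ) = n − rank(A − λI):
  rank(A − (-3)·I) = 2, so dim ker(A − (-3)·I) = n − 2 = 1
  rank(A − (2)·I) = 2, so dim ker(A − (2)·I) = n − 2 = 1

Summary:
  λ = -3: algebraic multiplicity = 2, geometric multiplicity = 1
  λ = 2: algebraic multiplicity = 1, geometric multiplicity = 1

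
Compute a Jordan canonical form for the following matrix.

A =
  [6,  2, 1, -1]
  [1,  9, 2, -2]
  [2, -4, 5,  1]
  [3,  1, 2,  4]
J_3(6) ⊕ J_1(6)

The characteristic polynomial is
  det(x·I − A) = x^4 - 24*x^3 + 216*x^2 - 864*x + 1296 = (x - 6)^4

Eigenvalues and multiplicities (the geometric multiplicity of λ is n − rank(A − λI), which equals the number of Jordan blocks for λ):
  λ = 6: algebraic multiplicity = 4, geometric multiplicity = 2

Determining the block sizes for each eigenvalue:
  λ = 6: with am = 4 and gm = 2, the partition is not yet determined (e.g. several partitions of 4 into 2 parts exist). Let N = A − (6)·I. Computing rank(N^1) = 2, rank(N^2) = 1, rank(N^3) = 0; the number of blocks of size ≥ j is rank(N^{j−1}) − rank(N^j), giving [2, 1, 1]. So we have 1 block(s) of size 3, 1 block(s) of size 1 → block sizes [3, 1]

Assembling the blocks gives a Jordan form
J =
  [6, 1, 0, 0]
  [0, 6, 1, 0]
  [0, 0, 6, 0]
  [0, 0, 0, 6]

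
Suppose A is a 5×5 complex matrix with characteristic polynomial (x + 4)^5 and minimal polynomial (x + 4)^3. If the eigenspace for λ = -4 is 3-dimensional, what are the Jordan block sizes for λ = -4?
Block sizes for λ = -4: [3, 1, 1]

Step 1 — from the characteristic polynomial, algebraic multiplicity of λ = -4 is 5. From dim ker(A − (-4)·I) = 3, there are exactly 3 Jordan blocks for λ = -4.
Step 2 — from the minimal polynomial, the factor (x + 4)^3 tells us the largest block for λ = -4 has size 3.
Step 3 — with total size 5, 3 blocks, and largest block 3, the block sizes (in nonincreasing order) are [3, 1, 1].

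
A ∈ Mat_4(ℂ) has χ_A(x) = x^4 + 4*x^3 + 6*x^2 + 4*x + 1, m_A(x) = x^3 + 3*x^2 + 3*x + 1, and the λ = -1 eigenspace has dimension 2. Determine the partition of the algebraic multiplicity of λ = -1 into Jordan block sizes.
Block sizes for λ = -1: [3, 1]

Step 1 — from the characteristic polynomial, algebraic multiplicity of λ = -1 is 4. From dim ker(A − (-1)·I) = 2, there are exactly 2 Jordan blocks for λ = -1.
Step 2 — from the minimal polynomial, the factor (x + 1)^3 tells us the largest block for λ = -1 has size 3.
Step 3 — with total size 4, 2 blocks, and largest block 3, the block sizes (in nonincreasing order) are [3, 1].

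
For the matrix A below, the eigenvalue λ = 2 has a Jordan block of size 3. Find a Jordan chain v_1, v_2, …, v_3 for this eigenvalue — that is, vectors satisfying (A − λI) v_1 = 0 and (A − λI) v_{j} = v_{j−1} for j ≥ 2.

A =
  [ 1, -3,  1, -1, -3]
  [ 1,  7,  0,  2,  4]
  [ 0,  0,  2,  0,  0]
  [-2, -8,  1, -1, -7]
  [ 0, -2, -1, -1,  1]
A Jordan chain for λ = 2 of length 3:
v_1 = (2, -2, 0, 4, 0)ᵀ
v_2 = (-3, 5, 0, -8, -2)ᵀ
v_3 = (0, 1, 0, 0, 0)ᵀ

Let N = A − (2)·I. We want v_3 with N^3 v_3 = 0 but N^2 v_3 ≠ 0; then v_{j-1} := N · v_j for j = 3, …, 2.

Pick v_3 = (0, 1, 0, 0, 0)ᵀ.
Then v_2 = N · v_3 = (-3, 5, 0, -8, -2)ᵀ.
Then v_1 = N · v_2 = (2, -2, 0, 4, 0)ᵀ.

Sanity check: (A − (2)·I) v_1 = (0, 0, 0, 0, 0)ᵀ = 0. ✓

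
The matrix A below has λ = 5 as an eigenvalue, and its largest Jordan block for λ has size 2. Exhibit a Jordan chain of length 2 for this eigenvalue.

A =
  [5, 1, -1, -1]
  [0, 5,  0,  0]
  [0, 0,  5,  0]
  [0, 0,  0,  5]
A Jordan chain for λ = 5 of length 2:
v_1 = (1, 0, 0, 0)ᵀ
v_2 = (0, 1, 0, 0)ᵀ

Let N = A − (5)·I. We want v_2 with N^2 v_2 = 0 but N^1 v_2 ≠ 0; then v_{j-1} := N · v_j for j = 2, …, 2.

Pick v_2 = (0, 1, 0, 0)ᵀ.
Then v_1 = N · v_2 = (1, 0, 0, 0)ᵀ.

Sanity check: (A − (5)·I) v_1 = (0, 0, 0, 0)ᵀ = 0. ✓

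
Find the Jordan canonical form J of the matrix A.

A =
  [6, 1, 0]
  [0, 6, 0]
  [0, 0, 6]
J_2(6) ⊕ J_1(6)

The characteristic polynomial is
  det(x·I − A) = x^3 - 18*x^2 + 108*x - 216 = (x - 6)^3

Eigenvalues and multiplicities (the geometric multiplicity of λ is n − rank(A − λI), which equals the number of Jordan blocks for λ):
  λ = 6: algebraic multiplicity = 3, geometric multiplicity = 2

Determining the block sizes for each eigenvalue:
  λ = 6: 2 blocks summing to 3 forces exactly one block of size 2 and the rest size 1 → block sizes [2, 1]

Assembling the blocks gives a Jordan form
J =
  [6, 1, 0]
  [0, 6, 0]
  [0, 0, 6]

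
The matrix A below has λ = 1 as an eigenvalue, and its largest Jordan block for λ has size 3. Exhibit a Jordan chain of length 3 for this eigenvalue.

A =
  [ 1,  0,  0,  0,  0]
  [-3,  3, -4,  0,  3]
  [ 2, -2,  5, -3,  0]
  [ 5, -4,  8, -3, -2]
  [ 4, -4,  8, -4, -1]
A Jordan chain for λ = 1 of length 3:
v_1 = (0, -2, -1, 0, 0)ᵀ
v_2 = (0, -3, 2, 5, 4)ᵀ
v_3 = (1, 0, 0, 0, 0)ᵀ

Let N = A − (1)·I. We want v_3 with N^3 v_3 = 0 but N^2 v_3 ≠ 0; then v_{j-1} := N · v_j for j = 3, …, 2.

Pick v_3 = (1, 0, 0, 0, 0)ᵀ.
Then v_2 = N · v_3 = (0, -3, 2, 5, 4)ᵀ.
Then v_1 = N · v_2 = (0, -2, -1, 0, 0)ᵀ.

Sanity check: (A − (1)·I) v_1 = (0, 0, 0, 0, 0)ᵀ = 0. ✓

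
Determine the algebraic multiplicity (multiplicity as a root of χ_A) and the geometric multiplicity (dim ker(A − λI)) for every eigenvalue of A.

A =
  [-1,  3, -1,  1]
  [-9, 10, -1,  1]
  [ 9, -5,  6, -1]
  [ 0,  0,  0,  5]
λ = 5: alg = 4, geom = 2

Step 1 — factor the characteristic polynomial to read off the algebraic multiplicities:
  χ_A(x) = (x - 5)^4

Step 2 — compute geometric multiplicities via the rank-nullity identity g(λ) = n − rank(A − λI):
  rank(A − (5)·I) = 2, so dim ker(A − (5)·I) = n − 2 = 2

Summary:
  λ = 5: algebraic multiplicity = 4, geometric multiplicity = 2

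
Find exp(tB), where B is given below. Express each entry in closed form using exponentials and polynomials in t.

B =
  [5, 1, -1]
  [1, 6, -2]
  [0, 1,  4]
e^{tB} =
  [t^2*exp(5*t)/2 + exp(5*t), t*exp(5*t), -t^2*exp(5*t)/2 - t*exp(5*t)]
  [t^2*exp(5*t)/2 + t*exp(5*t), t*exp(5*t) + exp(5*t), -t^2*exp(5*t)/2 - 2*t*exp(5*t)]
  [t^2*exp(5*t)/2, t*exp(5*t), -t^2*exp(5*t)/2 - t*exp(5*t) + exp(5*t)]

Strategy: write B = P · J · P⁻¹ where J is a Jordan canonical form, so e^{tB} = P · e^{tJ} · P⁻¹, and e^{tJ} can be computed block-by-block.

B has Jordan form
J =
  [5, 1, 0]
  [0, 5, 1]
  [0, 0, 5]
(up to reordering of blocks).

Per-block formulas:
  For a 3×3 Jordan block J_3(5): exp(t · J_3(5)) = e^(5t)·(I + t·N + (t^2/2)·N^2), where N is the 3×3 nilpotent shift.

After assembling e^{tJ} and conjugating by P, we get:

e^{tB} =
  [t^2*exp(5*t)/2 + exp(5*t), t*exp(5*t), -t^2*exp(5*t)/2 - t*exp(5*t)]
  [t^2*exp(5*t)/2 + t*exp(5*t), t*exp(5*t) + exp(5*t), -t^2*exp(5*t)/2 - 2*t*exp(5*t)]
  [t^2*exp(5*t)/2, t*exp(5*t), -t^2*exp(5*t)/2 - t*exp(5*t) + exp(5*t)]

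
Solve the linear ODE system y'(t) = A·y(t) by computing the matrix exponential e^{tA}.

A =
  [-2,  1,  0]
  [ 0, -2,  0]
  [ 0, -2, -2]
e^{tA} =
  [exp(-2*t), t*exp(-2*t), 0]
  [0, exp(-2*t), 0]
  [0, -2*t*exp(-2*t), exp(-2*t)]

Strategy: write A = P · J · P⁻¹ where J is a Jordan canonical form, so e^{tA} = P · e^{tJ} · P⁻¹, and e^{tJ} can be computed block-by-block.

A has Jordan form
J =
  [-2,  1,  0]
  [ 0, -2,  0]
  [ 0,  0, -2]
(up to reordering of blocks).

Per-block formulas:
  For a 2×2 Jordan block J_2(-2): exp(t · J_2(-2)) = e^(-2t)·(I + t·N), where N is the 2×2 nilpotent shift.
  For a 1×1 block at λ = -2: exp(t · [-2]) = [e^(-2t)].

After assembling e^{tJ} and conjugating by P, we get:

e^{tA} =
  [exp(-2*t), t*exp(-2*t), 0]
  [0, exp(-2*t), 0]
  [0, -2*t*exp(-2*t), exp(-2*t)]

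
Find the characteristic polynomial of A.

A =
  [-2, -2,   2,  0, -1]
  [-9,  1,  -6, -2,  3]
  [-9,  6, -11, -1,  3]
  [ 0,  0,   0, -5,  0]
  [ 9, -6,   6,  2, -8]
x^5 + 25*x^4 + 250*x^3 + 1250*x^2 + 3125*x + 3125

Expanding det(x·I − A) (e.g. by cofactor expansion or by noting that A is similar to its Jordan form J, which has the same characteristic polynomial as A) gives
  χ_A(x) = x^5 + 25*x^4 + 250*x^3 + 1250*x^2 + 3125*x + 3125
which factors as (x + 5)^5. The eigenvalues (with algebraic multiplicities) are λ = -5 with multiplicity 5.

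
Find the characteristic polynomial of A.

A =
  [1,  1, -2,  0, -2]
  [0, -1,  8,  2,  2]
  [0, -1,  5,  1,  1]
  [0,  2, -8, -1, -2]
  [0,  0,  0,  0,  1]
x^5 - 5*x^4 + 10*x^3 - 10*x^2 + 5*x - 1

Expanding det(x·I − A) (e.g. by cofactor expansion or by noting that A is similar to its Jordan form J, which has the same characteristic polynomial as A) gives
  χ_A(x) = x^5 - 5*x^4 + 10*x^3 - 10*x^2 + 5*x - 1
which factors as (x - 1)^5. The eigenvalues (with algebraic multiplicities) are λ = 1 with multiplicity 5.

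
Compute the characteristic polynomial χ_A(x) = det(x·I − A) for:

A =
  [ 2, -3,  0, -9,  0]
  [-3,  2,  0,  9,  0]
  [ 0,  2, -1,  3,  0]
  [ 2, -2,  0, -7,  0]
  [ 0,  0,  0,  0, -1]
x^5 + 5*x^4 + 10*x^3 + 10*x^2 + 5*x + 1

Expanding det(x·I − A) (e.g. by cofactor expansion or by noting that A is similar to its Jordan form J, which has the same characteristic polynomial as A) gives
  χ_A(x) = x^5 + 5*x^4 + 10*x^3 + 10*x^2 + 5*x + 1
which factors as (x + 1)^5. The eigenvalues (with algebraic multiplicities) are λ = -1 with multiplicity 5.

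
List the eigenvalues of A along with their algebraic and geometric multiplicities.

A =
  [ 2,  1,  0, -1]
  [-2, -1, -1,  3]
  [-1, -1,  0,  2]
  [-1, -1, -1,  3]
λ = 1: alg = 4, geom = 2

Step 1 — factor the characteristic polynomial to read off the algebraic multiplicities:
  χ_A(x) = (x - 1)^4

Step 2 — compute geometric multiplicities via the rank-nullity identity g(λ) = n − rank(A − λI):
  rank(A − (1)·I) = 2, so dim ker(A − (1)·I) = n − 2 = 2

Summary:
  λ = 1: algebraic multiplicity = 4, geometric multiplicity = 2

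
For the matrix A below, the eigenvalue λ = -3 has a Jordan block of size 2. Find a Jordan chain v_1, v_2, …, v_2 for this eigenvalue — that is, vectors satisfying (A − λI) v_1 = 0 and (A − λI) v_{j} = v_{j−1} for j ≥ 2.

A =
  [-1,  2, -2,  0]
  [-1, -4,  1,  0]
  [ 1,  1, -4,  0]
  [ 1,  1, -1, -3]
A Jordan chain for λ = -3 of length 2:
v_1 = (2, -1, 1, 1)ᵀ
v_2 = (1, 0, 0, 0)ᵀ

Let N = A − (-3)·I. We want v_2 with N^2 v_2 = 0 but N^1 v_2 ≠ 0; then v_{j-1} := N · v_j for j = 2, …, 2.

Pick v_2 = (1, 0, 0, 0)ᵀ.
Then v_1 = N · v_2 = (2, -1, 1, 1)ᵀ.

Sanity check: (A − (-3)·I) v_1 = (0, 0, 0, 0)ᵀ = 0. ✓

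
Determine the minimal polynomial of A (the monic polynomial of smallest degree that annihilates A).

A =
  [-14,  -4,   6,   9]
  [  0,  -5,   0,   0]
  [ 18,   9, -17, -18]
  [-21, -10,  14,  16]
x^2 + 10*x + 25

The characteristic polynomial is χ_A(x) = (x + 5)^4, so the eigenvalues are known. The minimal polynomial is
  m_A(x) = Π_λ (x − λ)^{k_λ}
where k_λ is the size of the *largest* Jordan block for λ (equivalently, the smallest k with (A − λI)^k v = 0 for every generalised eigenvector v of λ).

  λ = -5: largest Jordan block has size 2, contributing (x + 5)^2

So m_A(x) = (x + 5)^2 = x^2 + 10*x + 25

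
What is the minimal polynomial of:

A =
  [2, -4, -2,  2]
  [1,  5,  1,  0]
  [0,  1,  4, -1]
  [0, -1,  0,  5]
x^3 - 12*x^2 + 48*x - 64

The characteristic polynomial is χ_A(x) = (x - 4)^4, so the eigenvalues are known. The minimal polynomial is
  m_A(x) = Π_λ (x − λ)^{k_λ}
where k_λ is the size of the *largest* Jordan block for λ (equivalently, the smallest k with (A − λI)^k v = 0 for every generalised eigenvector v of λ).

  λ = 4: largest Jordan block has size 3, contributing (x − 4)^3

So m_A(x) = (x - 4)^3 = x^3 - 12*x^2 + 48*x - 64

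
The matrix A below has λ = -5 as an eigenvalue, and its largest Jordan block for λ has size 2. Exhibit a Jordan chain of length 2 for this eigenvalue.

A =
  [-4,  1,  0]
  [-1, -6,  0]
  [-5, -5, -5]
A Jordan chain for λ = -5 of length 2:
v_1 = (1, -1, -5)ᵀ
v_2 = (1, 0, 0)ᵀ

Let N = A − (-5)·I. We want v_2 with N^2 v_2 = 0 but N^1 v_2 ≠ 0; then v_{j-1} := N · v_j for j = 2, …, 2.

Pick v_2 = (1, 0, 0)ᵀ.
Then v_1 = N · v_2 = (1, -1, -5)ᵀ.

Sanity check: (A − (-5)·I) v_1 = (0, 0, 0)ᵀ = 0. ✓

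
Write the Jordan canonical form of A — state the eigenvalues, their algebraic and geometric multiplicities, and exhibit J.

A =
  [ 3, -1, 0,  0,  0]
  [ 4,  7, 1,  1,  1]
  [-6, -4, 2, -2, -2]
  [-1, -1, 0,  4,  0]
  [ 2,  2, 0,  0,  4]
J_3(4) ⊕ J_1(4) ⊕ J_1(4)

The characteristic polynomial is
  det(x·I − A) = x^5 - 20*x^4 + 160*x^3 - 640*x^2 + 1280*x - 1024 = (x - 4)^5

Eigenvalues and multiplicities (the geometric multiplicity of λ is n − rank(A − λI), which equals the number of Jordan blocks for λ):
  λ = 4: algebraic multiplicity = 5, geometric multiplicity = 3

Determining the block sizes for each eigenvalue:
  λ = 4: with am = 5 and gm = 3, the partition is not yet determined (e.g. several partitions of 5 into 3 parts exist). Let N = A − (4)·I. Computing rank(N^1) = 2, rank(N^2) = 1, rank(N^3) = 0; the number of blocks of size ≥ j is rank(N^{j−1}) − rank(N^j), giving [3, 1, 1]. So we have 1 block(s) of size 3, 2 block(s) of size 1 → block sizes [3, 1, 1]

Assembling the blocks gives a Jordan form
J =
  [4, 1, 0, 0, 0]
  [0, 4, 1, 0, 0]
  [0, 0, 4, 0, 0]
  [0, 0, 0, 4, 0]
  [0, 0, 0, 0, 4]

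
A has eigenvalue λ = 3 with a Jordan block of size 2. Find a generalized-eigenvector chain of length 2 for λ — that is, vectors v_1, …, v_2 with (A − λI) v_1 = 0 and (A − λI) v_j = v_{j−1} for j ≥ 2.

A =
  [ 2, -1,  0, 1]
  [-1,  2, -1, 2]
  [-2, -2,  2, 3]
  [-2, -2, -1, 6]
A Jordan chain for λ = 3 of length 2:
v_1 = (-1, -1, -2, -2)ᵀ
v_2 = (1, 0, 0, 0)ᵀ

Let N = A − (3)·I. We want v_2 with N^2 v_2 = 0 but N^1 v_2 ≠ 0; then v_{j-1} := N · v_j for j = 2, …, 2.

Pick v_2 = (1, 0, 0, 0)ᵀ.
Then v_1 = N · v_2 = (-1, -1, -2, -2)ᵀ.

Sanity check: (A − (3)·I) v_1 = (0, 0, 0, 0)ᵀ = 0. ✓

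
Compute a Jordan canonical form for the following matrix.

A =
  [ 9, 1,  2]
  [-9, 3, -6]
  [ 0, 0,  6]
J_2(6) ⊕ J_1(6)

The characteristic polynomial is
  det(x·I − A) = x^3 - 18*x^2 + 108*x - 216 = (x - 6)^3

Eigenvalues and multiplicities (the geometric multiplicity of λ is n − rank(A − λI), which equals the number of Jordan blocks for λ):
  λ = 6: algebraic multiplicity = 3, geometric multiplicity = 2

Determining the block sizes for each eigenvalue:
  λ = 6: 2 blocks summing to 3 forces exactly one block of size 2 and the rest size 1 → block sizes [2, 1]

Assembling the blocks gives a Jordan form
J =
  [6, 1, 0]
  [0, 6, 0]
  [0, 0, 6]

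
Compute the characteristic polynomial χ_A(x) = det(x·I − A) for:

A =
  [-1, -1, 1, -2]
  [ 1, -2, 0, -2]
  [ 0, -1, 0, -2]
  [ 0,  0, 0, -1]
x^4 + 4*x^3 + 6*x^2 + 4*x + 1

Expanding det(x·I − A) (e.g. by cofactor expansion or by noting that A is similar to its Jordan form J, which has the same characteristic polynomial as A) gives
  χ_A(x) = x^4 + 4*x^3 + 6*x^2 + 4*x + 1
which factors as (x + 1)^4. The eigenvalues (with algebraic multiplicities) are λ = -1 with multiplicity 4.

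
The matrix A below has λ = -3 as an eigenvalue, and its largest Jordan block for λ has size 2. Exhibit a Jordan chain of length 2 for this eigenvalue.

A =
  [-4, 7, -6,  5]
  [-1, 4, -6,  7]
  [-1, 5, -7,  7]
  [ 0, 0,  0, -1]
A Jordan chain for λ = -3 of length 2:
v_1 = (-1, -1, -1, 0)ᵀ
v_2 = (1, 0, 0, 0)ᵀ

Let N = A − (-3)·I. We want v_2 with N^2 v_2 = 0 but N^1 v_2 ≠ 0; then v_{j-1} := N · v_j for j = 2, …, 2.

Pick v_2 = (1, 0, 0, 0)ᵀ.
Then v_1 = N · v_2 = (-1, -1, -1, 0)ᵀ.

Sanity check: (A − (-3)·I) v_1 = (0, 0, 0, 0)ᵀ = 0. ✓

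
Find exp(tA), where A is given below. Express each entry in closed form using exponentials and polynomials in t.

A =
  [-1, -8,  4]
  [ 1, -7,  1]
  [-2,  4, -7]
e^{tA} =
  [4*t*exp(-5*t) + exp(-5*t), -8*t*exp(-5*t), 4*t*exp(-5*t)]
  [t*exp(-5*t), -2*t*exp(-5*t) + exp(-5*t), t*exp(-5*t)]
  [-2*t*exp(-5*t), 4*t*exp(-5*t), -2*t*exp(-5*t) + exp(-5*t)]

Strategy: write A = P · J · P⁻¹ where J is a Jordan canonical form, so e^{tA} = P · e^{tJ} · P⁻¹, and e^{tJ} can be computed block-by-block.

A has Jordan form
J =
  [-5,  1,  0]
  [ 0, -5,  0]
  [ 0,  0, -5]
(up to reordering of blocks).

Per-block formulas:
  For a 1×1 block at λ = -5: exp(t · [-5]) = [e^(-5t)].
  For a 2×2 Jordan block J_2(-5): exp(t · J_2(-5)) = e^(-5t)·(I + t·N), where N is the 2×2 nilpotent shift.

After assembling e^{tJ} and conjugating by P, we get:

e^{tA} =
  [4*t*exp(-5*t) + exp(-5*t), -8*t*exp(-5*t), 4*t*exp(-5*t)]
  [t*exp(-5*t), -2*t*exp(-5*t) + exp(-5*t), t*exp(-5*t)]
  [-2*t*exp(-5*t), 4*t*exp(-5*t), -2*t*exp(-5*t) + exp(-5*t)]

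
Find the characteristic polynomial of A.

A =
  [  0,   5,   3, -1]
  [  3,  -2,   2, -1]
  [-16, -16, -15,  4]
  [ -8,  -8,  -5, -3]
x^4 + 20*x^3 + 150*x^2 + 500*x + 625

Expanding det(x·I − A) (e.g. by cofactor expansion or by noting that A is similar to its Jordan form J, which has the same characteristic polynomial as A) gives
  χ_A(x) = x^4 + 20*x^3 + 150*x^2 + 500*x + 625
which factors as (x + 5)^4. The eigenvalues (with algebraic multiplicities) are λ = -5 with multiplicity 4.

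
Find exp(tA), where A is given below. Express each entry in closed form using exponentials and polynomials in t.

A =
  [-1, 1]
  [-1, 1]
e^{tA} =
  [1 - t, t]
  [-t, t + 1]

Strategy: write A = P · J · P⁻¹ where J is a Jordan canonical form, so e^{tA} = P · e^{tJ} · P⁻¹, and e^{tJ} can be computed block-by-block.

A has Jordan form
J =
  [0, 1]
  [0, 0]
(up to reordering of blocks).

Per-block formulas:
  For a 2×2 Jordan block J_2(0): exp(t · J_2(0)) = e^(0t)·(I + t·N), where N is the 2×2 nilpotent shift.

After assembling e^{tJ} and conjugating by P, we get:

e^{tA} =
  [1 - t, t]
  [-t, t + 1]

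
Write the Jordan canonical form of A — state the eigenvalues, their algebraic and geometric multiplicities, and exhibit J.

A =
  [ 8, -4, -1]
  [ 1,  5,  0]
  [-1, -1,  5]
J_3(6)

The characteristic polynomial is
  det(x·I − A) = x^3 - 18*x^2 + 108*x - 216 = (x - 6)^3

Eigenvalues and multiplicities (the geometric multiplicity of λ is n − rank(A − λI), which equals the number of Jordan blocks for λ):
  λ = 6: algebraic multiplicity = 3, geometric multiplicity = 1

Determining the block sizes for each eigenvalue:
  λ = 6: one block (gm = 1), so the single block has size am = 3 → block sizes [3]

Assembling the blocks gives a Jordan form
J =
  [6, 1, 0]
  [0, 6, 1]
  [0, 0, 6]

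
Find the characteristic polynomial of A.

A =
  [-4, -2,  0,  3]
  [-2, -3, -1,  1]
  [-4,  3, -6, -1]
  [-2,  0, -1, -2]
x^4 + 15*x^3 + 84*x^2 + 208*x + 192

Expanding det(x·I − A) (e.g. by cofactor expansion or by noting that A is similar to its Jordan form J, which has the same characteristic polynomial as A) gives
  χ_A(x) = x^4 + 15*x^3 + 84*x^2 + 208*x + 192
which factors as (x + 3)*(x + 4)^3. The eigenvalues (with algebraic multiplicities) are λ = -4 with multiplicity 3, λ = -3 with multiplicity 1.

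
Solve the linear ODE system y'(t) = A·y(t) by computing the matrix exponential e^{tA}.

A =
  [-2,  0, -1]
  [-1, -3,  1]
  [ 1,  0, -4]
e^{tA} =
  [t*exp(-3*t) + exp(-3*t), 0, -t*exp(-3*t)]
  [-t*exp(-3*t), exp(-3*t), t*exp(-3*t)]
  [t*exp(-3*t), 0, -t*exp(-3*t) + exp(-3*t)]

Strategy: write A = P · J · P⁻¹ where J is a Jordan canonical form, so e^{tA} = P · e^{tJ} · P⁻¹, and e^{tJ} can be computed block-by-block.

A has Jordan form
J =
  [-3,  1,  0]
  [ 0, -3,  0]
  [ 0,  0, -3]
(up to reordering of blocks).

Per-block formulas:
  For a 2×2 Jordan block J_2(-3): exp(t · J_2(-3)) = e^(-3t)·(I + t·N), where N is the 2×2 nilpotent shift.
  For a 1×1 block at λ = -3: exp(t · [-3]) = [e^(-3t)].

After assembling e^{tJ} and conjugating by P, we get:

e^{tA} =
  [t*exp(-3*t) + exp(-3*t), 0, -t*exp(-3*t)]
  [-t*exp(-3*t), exp(-3*t), t*exp(-3*t)]
  [t*exp(-3*t), 0, -t*exp(-3*t) + exp(-3*t)]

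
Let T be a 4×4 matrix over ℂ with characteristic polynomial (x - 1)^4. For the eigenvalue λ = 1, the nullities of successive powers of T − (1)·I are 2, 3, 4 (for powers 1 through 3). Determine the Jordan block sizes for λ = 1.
Block sizes for λ = 1: [3, 1]

From the dimensions of kernels of powers, the number of Jordan blocks of size at least j is d_j − d_{j−1} where d_j = dim ker(N^j) (with d_0 = 0). Computing the differences gives [2, 1, 1].
The number of blocks of size exactly k is (#blocks of size ≥ k) − (#blocks of size ≥ k + 1), so the partition is: 1 block(s) of size 1, 1 block(s) of size 3.
In nonincreasing order the block sizes are [3, 1].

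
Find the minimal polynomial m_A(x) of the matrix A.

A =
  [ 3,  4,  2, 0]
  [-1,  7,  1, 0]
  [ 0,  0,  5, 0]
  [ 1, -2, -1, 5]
x^2 - 10*x + 25

The characteristic polynomial is χ_A(x) = (x - 5)^4, so the eigenvalues are known. The minimal polynomial is
  m_A(x) = Π_λ (x − λ)^{k_λ}
where k_λ is the size of the *largest* Jordan block for λ (equivalently, the smallest k with (A − λI)^k v = 0 for every generalised eigenvector v of λ).

  λ = 5: largest Jordan block has size 2, contributing (x − 5)^2

So m_A(x) = (x - 5)^2 = x^2 - 10*x + 25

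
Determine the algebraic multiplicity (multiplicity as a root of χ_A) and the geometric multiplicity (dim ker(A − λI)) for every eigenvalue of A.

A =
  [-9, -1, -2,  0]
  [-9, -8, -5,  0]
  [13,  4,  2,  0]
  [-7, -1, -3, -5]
λ = -5: alg = 4, geom = 2

Step 1 — factor the characteristic polynomial to read off the algebraic multiplicities:
  χ_A(x) = (x + 5)^4

Step 2 — compute geometric multiplicities via the rank-nullity identity g(λ) = n − rank(A − λI):
  rank(A − (-5)·I) = 2, so dim ker(A − (-5)·I) = n − 2 = 2

Summary:
  λ = -5: algebraic multiplicity = 4, geometric multiplicity = 2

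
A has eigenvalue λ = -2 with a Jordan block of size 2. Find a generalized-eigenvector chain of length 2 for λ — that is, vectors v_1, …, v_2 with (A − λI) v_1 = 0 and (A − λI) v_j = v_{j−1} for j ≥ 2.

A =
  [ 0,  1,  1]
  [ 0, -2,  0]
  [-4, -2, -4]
A Jordan chain for λ = -2 of length 2:
v_1 = (2, 0, -4)ᵀ
v_2 = (1, 0, 0)ᵀ

Let N = A − (-2)·I. We want v_2 with N^2 v_2 = 0 but N^1 v_2 ≠ 0; then v_{j-1} := N · v_j for j = 2, …, 2.

Pick v_2 = (1, 0, 0)ᵀ.
Then v_1 = N · v_2 = (2, 0, -4)ᵀ.

Sanity check: (A − (-2)·I) v_1 = (0, 0, 0)ᵀ = 0. ✓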